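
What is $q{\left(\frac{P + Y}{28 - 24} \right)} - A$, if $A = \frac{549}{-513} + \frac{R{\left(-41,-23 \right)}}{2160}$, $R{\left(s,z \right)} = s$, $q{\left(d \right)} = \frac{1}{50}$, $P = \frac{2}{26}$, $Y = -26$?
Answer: $\frac{227599}{205200} \approx 1.1092$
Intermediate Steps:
$P = \frac{1}{13}$ ($P = 2 \cdot \frac{1}{26} = \frac{1}{13} \approx 0.076923$)
$q{\left(d \right)} = \frac{1}{50}$
$A = - \frac{44699}{41040}$ ($A = \frac{549}{-513} - \frac{41}{2160} = 549 \left(- \frac{1}{513}\right) - \frac{41}{2160} = - \frac{61}{57} - \frac{41}{2160} = - \frac{44699}{41040} \approx -1.0892$)
$q{\left(\frac{P + Y}{28 - 24} \right)} - A = \frac{1}{50} - - \frac{44699}{41040} = \frac{1}{50} + \frac{44699}{41040} = \frac{227599}{205200}$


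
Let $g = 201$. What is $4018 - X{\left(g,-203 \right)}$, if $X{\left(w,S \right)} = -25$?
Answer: $4043$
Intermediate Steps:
$4018 - X{\left(g,-203 \right)} = 4018 - -25 = 4018 + 25 = 4043$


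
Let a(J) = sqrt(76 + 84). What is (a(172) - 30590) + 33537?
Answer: 2947 + 4*sqrt(10) ≈ 2959.6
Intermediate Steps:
a(J) = 4*sqrt(10) (a(J) = sqrt(160) = 4*sqrt(10))
(a(172) - 30590) + 33537 = (4*sqrt(10) - 30590) + 33537 = (-30590 + 4*sqrt(10)) + 33537 = 2947 + 4*sqrt(10)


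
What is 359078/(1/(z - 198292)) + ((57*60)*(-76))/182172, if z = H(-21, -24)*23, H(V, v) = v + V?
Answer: -57187578465434/799 ≈ -7.1574e+10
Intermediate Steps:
H(V, v) = V + v
z = -1035 (z = (-21 - 24)*23 = -45*23 = -1035)
359078/(1/(z - 198292)) + ((57*60)*(-76))/182172 = 359078/(1/(-1035 - 198292)) + ((57*60)*(-76))/182172 = 359078/(1/(-199327)) + (3420*(-76))*(1/182172) = 359078/(-1/199327) - 259920*1/182172 = 359078*(-199327) - 1140/799 = -71573940506 - 1140/799 = -57187578465434/799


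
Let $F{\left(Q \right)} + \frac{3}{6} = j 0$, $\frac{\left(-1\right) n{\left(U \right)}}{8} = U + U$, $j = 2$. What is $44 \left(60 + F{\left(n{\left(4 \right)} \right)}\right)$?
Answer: $2618$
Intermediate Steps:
$n{\left(U \right)} = - 16 U$ ($n{\left(U \right)} = - 8 \left(U + U\right) = - 8 \cdot 2 U = - 16 U$)
$F{\left(Q \right)} = - \frac{1}{2}$ ($F{\left(Q \right)} = - \frac{1}{2} + 2 \cdot 0 = - \frac{1}{2} + 0 = - \frac{1}{2}$)
$44 \left(60 + F{\left(n{\left(4 \right)} \right)}\right) = 44 \left(60 - \frac{1}{2}\right) = 44 \cdot \frac{119}{2} = 2618$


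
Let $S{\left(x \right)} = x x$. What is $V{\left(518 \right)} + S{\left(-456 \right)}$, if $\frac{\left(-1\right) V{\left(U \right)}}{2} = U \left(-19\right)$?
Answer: $227620$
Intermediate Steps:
$S{\left(x \right)} = x^{2}$
$V{\left(U \right)} = 38 U$ ($V{\left(U \right)} = - 2 U \left(-19\right) = - 2 \left(- 19 U\right) = 38 U$)
$V{\left(518 \right)} + S{\left(-456 \right)} = 38 \cdot 518 + \left(-456\right)^{2} = 19684 + 207936 = 227620$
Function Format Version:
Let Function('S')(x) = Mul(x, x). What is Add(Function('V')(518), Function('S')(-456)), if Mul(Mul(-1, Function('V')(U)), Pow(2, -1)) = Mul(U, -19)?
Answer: 227620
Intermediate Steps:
Function('S')(x) = Pow(x, 2)
Function('V')(U) = Mul(38, U) (Function('V')(U) = Mul(-2, Mul(U, -19)) = Mul(-2, Mul(-19, U)) = Mul(38, U))
Add(Function('V')(518), Function('S')(-456)) = Add(Mul(38, 518), Pow(-456, 2)) = Add(19684, 207936) = 227620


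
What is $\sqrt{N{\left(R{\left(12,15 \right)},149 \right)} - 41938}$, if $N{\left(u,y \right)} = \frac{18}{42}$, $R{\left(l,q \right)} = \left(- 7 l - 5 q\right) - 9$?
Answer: $\frac{i \sqrt{2054941}}{7} \approx 204.79 i$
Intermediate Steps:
$R{\left(l,q \right)} = -9 - 7 l - 5 q$
$N{\left(u,y \right)} = \frac{3}{7}$ ($N{\left(u,y \right)} = 18 \cdot \frac{1}{42} = \frac{3}{7}$)
$\sqrt{N{\left(R{\left(12,15 \right)},149 \right)} - 41938} = \sqrt{\frac{3}{7} - 41938} = \sqrt{- \frac{293563}{7}} = \frac{i \sqrt{2054941}}{7}$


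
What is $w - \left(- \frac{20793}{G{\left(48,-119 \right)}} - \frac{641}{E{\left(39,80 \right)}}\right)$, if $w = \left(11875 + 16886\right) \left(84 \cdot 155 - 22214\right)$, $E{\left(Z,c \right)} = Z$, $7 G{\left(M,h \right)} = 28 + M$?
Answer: $- \frac{783760745971}{2964} \approx -2.6443 \cdot 10^{8}$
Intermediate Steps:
$G{\left(M,h \right)} = 4 + \frac{M}{7}$ ($G{\left(M,h \right)} = \frac{28 + M}{7} = 4 + \frac{M}{7}$)
$w = -264428634$ ($w = 28761 \left(13020 - 22214\right) = 28761 \left(-9194\right) = -264428634$)
$w - \left(- \frac{20793}{G{\left(48,-119 \right)}} - \frac{641}{E{\left(39,80 \right)}}\right) = -264428634 - \left(- \frac{20793}{4 + \frac{1}{7} \cdot 48} - \frac{641}{39}\right) = -264428634 - \left(- \frac{20793}{4 + \frac{48}{7}} - \frac{641}{39}\right) = -264428634 - \left(- \frac{20793}{\frac{76}{7}} - \frac{641}{39}\right) = -264428634 - \left(\left(-20793\right) \frac{7}{76} - \frac{641}{39}\right) = -264428634 - \left(- \frac{145551}{76} - \frac{641}{39}\right) = -264428634 - - \frac{5725205}{2964} = -264428634 + \frac{5725205}{2964} = - \frac{783760745971}{2964}$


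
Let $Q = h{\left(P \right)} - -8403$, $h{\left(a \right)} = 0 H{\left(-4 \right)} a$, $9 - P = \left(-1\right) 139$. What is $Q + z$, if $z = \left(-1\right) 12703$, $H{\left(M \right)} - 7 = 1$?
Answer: $-4300$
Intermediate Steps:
$P = 148$ ($P = 9 - \left(-1\right) 139 = 9 - -139 = 9 + 139 = 148$)
$H{\left(M \right)} = 8$ ($H{\left(M \right)} = 7 + 1 = 8$)
$h{\left(a \right)} = 0$ ($h{\left(a \right)} = 0 \cdot 8 a = 0 a = 0$)
$Q = 8403$ ($Q = 0 - -8403 = 0 + 8403 = 8403$)
$z = -12703$
$Q + z = 8403 - 12703 = -4300$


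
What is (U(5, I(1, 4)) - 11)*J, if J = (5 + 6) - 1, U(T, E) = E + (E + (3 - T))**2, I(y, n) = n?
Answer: -30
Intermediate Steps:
U(T, E) = E + (3 + E - T)**2
J = 10 (J = 11 - 1 = 10)
(U(5, I(1, 4)) - 11)*J = ((4 + (3 + 4 - 1*5)**2) - 11)*10 = ((4 + (3 + 4 - 5)**2) - 11)*10 = ((4 + 2**2) - 11)*10 = ((4 + 4) - 11)*10 = (8 - 11)*10 = -3*10 = -30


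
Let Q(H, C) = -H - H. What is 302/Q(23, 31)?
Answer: -151/23 ≈ -6.5652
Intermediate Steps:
Q(H, C) = -2*H
302/Q(23, 31) = 302/((-2*23)) = 302/(-46) = 302*(-1/46) = -151/23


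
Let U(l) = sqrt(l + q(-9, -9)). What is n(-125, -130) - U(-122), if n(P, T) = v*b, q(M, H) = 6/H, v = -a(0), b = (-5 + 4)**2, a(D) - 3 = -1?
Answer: -2 - 4*I*sqrt(69)/3 ≈ -2.0 - 11.076*I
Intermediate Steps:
a(D) = 2 (a(D) = 3 - 1 = 2)
b = 1 (b = (-1)**2 = 1)
v = -2 (v = -1*2 = -2)
U(l) = sqrt(-2/3 + l) (U(l) = sqrt(l + 6/(-9)) = sqrt(l + 6*(-1/9)) = sqrt(l - 2/3) = sqrt(-2/3 + l))
n(P, T) = -2 (n(P, T) = -2*1 = -2)
n(-125, -130) - U(-122) = -2 - sqrt(-6 + 9*(-122))/3 = -2 - sqrt(-6 - 1098)/3 = -2 - sqrt(-1104)/3 = -2 - 4*I*sqrt(69)/3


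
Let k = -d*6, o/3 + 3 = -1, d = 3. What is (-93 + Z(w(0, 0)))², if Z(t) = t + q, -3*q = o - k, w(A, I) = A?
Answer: 9025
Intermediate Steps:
o = -12 (o = -9 + 3*(-1) = -9 - 3 = -12)
k = -18 (k = -1*3*6 = -3*6 = -18)
q = -2 (q = -(-12 - 1*(-18))/3 = -(-12 + 18)/3 = -⅓*6 = -2)
Z(t) = -2 + t (Z(t) = t - 2 = -2 + t)
(-93 + Z(w(0, 0)))² = (-93 + (-2 + 0))² = (-93 - 2)² = (-95)² = 9025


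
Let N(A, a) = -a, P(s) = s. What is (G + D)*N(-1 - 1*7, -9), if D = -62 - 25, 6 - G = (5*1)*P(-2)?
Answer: -639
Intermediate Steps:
G = 16 (G = 6 - 5*1*(-2) = 6 - 5*(-2) = 6 - 1*(-10) = 6 + 10 = 16)
D = -87
(G + D)*N(-1 - 1*7, -9) = (16 - 87)*(-1*(-9)) = -71*9 = -639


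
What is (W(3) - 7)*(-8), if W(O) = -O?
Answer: 80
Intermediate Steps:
(W(3) - 7)*(-8) = (-1*3 - 7)*(-8) = (-3 - 7)*(-8) = -10*(-8) = 80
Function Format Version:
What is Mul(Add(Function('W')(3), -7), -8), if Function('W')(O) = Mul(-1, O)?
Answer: 80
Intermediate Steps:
Mul(Add(Function('W')(3), -7), -8) = Mul(Add(Mul(-1, 3), -7), -8) = Mul(Add(-3, -7), -8) = Mul(-10, -8) = 80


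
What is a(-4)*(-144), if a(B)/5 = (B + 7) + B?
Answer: 720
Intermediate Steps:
a(B) = 35 + 10*B (a(B) = 5*((B + 7) + B) = 5*((7 + B) + B) = 5*(7 + 2*B) = 35 + 10*B)
a(-4)*(-144) = (35 + 10*(-4))*(-144) = (35 - 40)*(-144) = -5*(-144) = 720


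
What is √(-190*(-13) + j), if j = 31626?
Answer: 4*√2131 ≈ 184.65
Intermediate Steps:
√(-190*(-13) + j) = √(-190*(-13) + 31626) = √(2470 + 31626) = √34096 = 4*√2131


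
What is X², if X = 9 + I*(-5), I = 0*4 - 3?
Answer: 576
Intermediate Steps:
I = -3 (I = 0 - 3 = -3)
X = 24 (X = 9 - 3*(-5) = 9 + 15 = 24)
X² = 24² = 576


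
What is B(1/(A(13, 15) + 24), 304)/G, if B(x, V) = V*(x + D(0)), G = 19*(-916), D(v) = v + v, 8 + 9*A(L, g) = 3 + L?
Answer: -9/12824 ≈ -0.00070181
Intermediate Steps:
A(L, g) = -5/9 + L/9 (A(L, g) = -8/9 + (3 + L)/9 = -8/9 + (1/3 + L/9) = -5/9 + L/9)
D(v) = 2*v
G = -17404
B(x, V) = V*x (B(x, V) = V*(x + 2*0) = V*(x + 0) = V*x)
B(1/(A(13, 15) + 24), 304)/G = (304/((-5/9 + (1/9)*13) + 24))/(-17404) = (304/((-5/9 + 13/9) + 24))*(-1/17404) = (304/(8/9 + 24))*(-1/17404) = (304/(224/9))*(-1/17404) = (304*(9/224))*(-1/17404) = (171/14)*(-1/17404) = -9/12824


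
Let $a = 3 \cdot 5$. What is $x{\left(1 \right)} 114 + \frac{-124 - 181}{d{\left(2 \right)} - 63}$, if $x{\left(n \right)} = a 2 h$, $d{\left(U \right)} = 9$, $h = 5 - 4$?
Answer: $\frac{184985}{54} \approx 3425.6$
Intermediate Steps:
$a = 15$
$h = 1$ ($h = 5 - 4 = 1$)
$x{\left(n \right)} = 30$ ($x{\left(n \right)} = 15 \cdot 2 \cdot 1 = 30 \cdot 1 = 30$)
$x{\left(1 \right)} 114 + \frac{-124 - 181}{d{\left(2 \right)} - 63} = 30 \cdot 114 + \frac{-124 - 181}{9 - 63} = 3420 - \frac{305}{-54} = 3420 - - \frac{305}{54} = 3420 + \frac{305}{54} = \frac{184985}{54}$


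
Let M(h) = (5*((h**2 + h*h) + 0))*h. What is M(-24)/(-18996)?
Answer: 11520/1583 ≈ 7.2773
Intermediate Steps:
M(h) = 10*h**3 (M(h) = (5*((h**2 + h**2) + 0))*h = (5*(2*h**2 + 0))*h = (5*(2*h**2))*h = (10*h**2)*h = 10*h**3)
M(-24)/(-18996) = (10*(-24)**3)/(-18996) = (10*(-13824))*(-1/18996) = -138240*(-1/18996) = 11520/1583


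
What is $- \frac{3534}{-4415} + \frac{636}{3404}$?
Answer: $\frac{3709419}{3757165} \approx 0.98729$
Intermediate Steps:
$- \frac{3534}{-4415} + \frac{636}{3404} = \left(-3534\right) \left(- \frac{1}{4415}\right) + 636 \cdot \frac{1}{3404} = \frac{3534}{4415} + \frac{159}{851} = \frac{3709419}{3757165}$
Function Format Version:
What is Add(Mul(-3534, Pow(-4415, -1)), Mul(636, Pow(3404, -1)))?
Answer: Rational(3709419, 3757165) ≈ 0.98729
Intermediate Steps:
Add(Mul(-3534, Pow(-4415, -1)), Mul(636, Pow(3404, -1))) = Add(Mul(-3534, Rational(-1, 4415)), Mul(636, Rational(1, 3404))) = Add(Rational(3534, 4415), Rational(159, 851)) = Rational(3709419, 3757165)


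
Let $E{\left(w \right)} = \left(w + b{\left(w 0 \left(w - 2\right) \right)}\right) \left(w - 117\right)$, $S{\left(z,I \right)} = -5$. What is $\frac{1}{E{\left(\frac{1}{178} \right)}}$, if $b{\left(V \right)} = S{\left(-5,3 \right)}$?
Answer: $\frac{31684}{18513425} \approx 0.0017114$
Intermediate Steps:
$b{\left(V \right)} = -5$
$E{\left(w \right)} = \left(-117 + w\right) \left(-5 + w\right)$ ($E{\left(w \right)} = \left(w - 5\right) \left(w - 117\right) = \left(-5 + w\right) \left(-117 + w\right) = \left(-117 + w\right) \left(-5 + w\right)$)
$\frac{1}{E{\left(\frac{1}{178} \right)}} = \frac{1}{585 + \left(\frac{1}{178}\right)^{2} - \frac{122}{178}} = \frac{1}{585 + \left(\frac{1}{178}\right)^{2} - \frac{61}{89}} = \frac{1}{585 + \frac{1}{31684} - \frac{61}{89}} = \frac{1}{\frac{18513425}{31684}} = \frac{31684}{18513425}$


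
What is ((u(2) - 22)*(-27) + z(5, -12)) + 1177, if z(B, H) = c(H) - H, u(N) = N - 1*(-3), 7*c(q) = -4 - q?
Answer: 11544/7 ≈ 1649.1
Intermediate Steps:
c(q) = -4/7 - q/7 (c(q) = (-4 - q)/7 = -4/7 - q/7)
u(N) = 3 + N (u(N) = N + 3 = 3 + N)
z(B, H) = -4/7 - 8*H/7 (z(B, H) = (-4/7 - H/7) - H = -4/7 - 8*H/7)
((u(2) - 22)*(-27) + z(5, -12)) + 1177 = (((3 + 2) - 22)*(-27) + (-4/7 - 8/7*(-12))) + 1177 = ((5 - 22)*(-27) + (-4/7 + 96/7)) + 1177 = (-17*(-27) + 92/7) + 1177 = (459 + 92/7) + 1177 = 3305/7 + 1177 = 11544/7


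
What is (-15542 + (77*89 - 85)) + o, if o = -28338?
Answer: -37112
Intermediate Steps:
(-15542 + (77*89 - 85)) + o = (-15542 + (77*89 - 85)) - 28338 = (-15542 + (6853 - 85)) - 28338 = (-15542 + 6768) - 28338 = -8774 - 28338 = -37112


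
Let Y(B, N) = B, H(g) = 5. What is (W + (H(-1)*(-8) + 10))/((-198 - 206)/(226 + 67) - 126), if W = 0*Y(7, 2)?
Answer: 4395/18661 ≈ 0.23552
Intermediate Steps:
W = 0 (W = 0*7 = 0)
(W + (H(-1)*(-8) + 10))/((-198 - 206)/(226 + 67) - 126) = (0 + (5*(-8) + 10))/((-198 - 206)/(226 + 67) - 126) = (0 + (-40 + 10))/(-404/293 - 126) = (0 - 30)/(-404*1/293 - 126) = -30/(-404/293 - 126) = -30/(-37322/293) = -30*(-293/37322) = 4395/18661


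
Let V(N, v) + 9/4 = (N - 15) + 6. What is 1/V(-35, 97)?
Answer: -4/185 ≈ -0.021622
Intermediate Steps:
V(N, v) = -45/4 + N (V(N, v) = -9/4 + ((N - 15) + 6) = -9/4 + ((-15 + N) + 6) = -9/4 + (-9 + N) = -45/4 + N)
1/V(-35, 97) = 1/(-45/4 - 35) = 1/(-185/4) = -4/185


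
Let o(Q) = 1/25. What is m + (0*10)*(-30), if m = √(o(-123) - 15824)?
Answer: I*√395599/5 ≈ 125.79*I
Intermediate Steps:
o(Q) = 1/25
m = I*√395599/5 (m = √(1/25 - 15824) = √(-395599/25) = I*√395599/5 ≈ 125.79*I)
m + (0*10)*(-30) = I*√395599/5 + (0*10)*(-30) = I*√395599/5 + 0*(-30) = I*√395599/5 + 0 = I*√395599/5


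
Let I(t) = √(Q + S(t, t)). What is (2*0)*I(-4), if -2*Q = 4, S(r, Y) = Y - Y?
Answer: 0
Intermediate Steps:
S(r, Y) = 0
Q = -2 (Q = -½*4 = -2)
I(t) = I*√2 (I(t) = √(-2 + 0) = √(-2) = I*√2)
(2*0)*I(-4) = (2*0)*(I*√2) = 0*(I*√2) = 0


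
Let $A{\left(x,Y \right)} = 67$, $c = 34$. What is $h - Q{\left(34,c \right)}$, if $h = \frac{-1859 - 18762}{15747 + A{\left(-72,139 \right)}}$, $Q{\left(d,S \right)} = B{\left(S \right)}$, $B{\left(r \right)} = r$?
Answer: $- \frac{558297}{15814} \approx -35.304$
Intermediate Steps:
$Q{\left(d,S \right)} = S$
$h = - \frac{20621}{15814}$ ($h = \frac{-1859 - 18762}{15747 + 67} = - \frac{20621}{15814} \approx -1.304$)
$h - Q{\left(34,c \right)} = - \frac{20621}{15814} - 34 = - \frac{558297}{15814}$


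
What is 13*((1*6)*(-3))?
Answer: -234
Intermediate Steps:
13*((1*6)*(-3)) = 13*(6*(-3)) = 13*(-18) = -234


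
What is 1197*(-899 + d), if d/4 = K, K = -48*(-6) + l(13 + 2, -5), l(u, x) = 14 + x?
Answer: 345933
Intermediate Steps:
K = 297 (K = -48*(-6) + (14 - 5) = 288 + 9 = 297)
d = 1188 (d = 4*297 = 1188)
1197*(-899 + d) = 1197*(-899 + 1188) = 1197*289 = 345933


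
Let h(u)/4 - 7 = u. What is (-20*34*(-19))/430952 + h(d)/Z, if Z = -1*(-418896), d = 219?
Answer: 90651827/2820688578 ≈ 0.032138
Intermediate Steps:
Z = 418896
h(u) = 28 + 4*u
(-20*34*(-19))/430952 + h(d)/Z = (-20*34*(-19))/430952 + (28 + 4*219)/418896 = -680*(-19)*(1/430952) + (28 + 876)*(1/418896) = 12920*(1/430952) + 904*(1/418896) = 1615/53869 + 113/52362 = 90651827/2820688578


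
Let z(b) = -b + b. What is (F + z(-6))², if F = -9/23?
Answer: 81/529 ≈ 0.15312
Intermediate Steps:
z(b) = 0
F = -9/23 (F = -9*1/23 = -9/23 ≈ -0.39130)
(F + z(-6))² = (-9/23 + 0)² = (-9/23)² = 81/529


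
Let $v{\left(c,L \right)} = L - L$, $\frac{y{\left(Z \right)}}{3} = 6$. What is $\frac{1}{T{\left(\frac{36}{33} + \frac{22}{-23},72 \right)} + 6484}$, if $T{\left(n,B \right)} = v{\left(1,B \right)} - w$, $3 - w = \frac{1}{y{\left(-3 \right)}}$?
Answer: $\frac{18}{116659} \approx 0.0001543$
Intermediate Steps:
$y{\left(Z \right)} = 18$ ($y{\left(Z \right)} = 3 \cdot 6 = 18$)
$v{\left(c,L \right)} = 0$
$w = \frac{53}{18}$ ($w = 3 - \frac{1}{18} = \frac{53}{18} \approx 2.9444$)
$T{\left(n,B \right)} = - \frac{53}{18}$ ($T{\left(n,B \right)} = 0 - \frac{53}{18} = - \frac{53}{18}$)
$\frac{1}{T{\left(\frac{36}{33} + \frac{22}{-23},72 \right)} + 6484} = \frac{1}{- \frac{53}{18} + 6484} = \frac{1}{\frac{116659}{18}} = \frac{18}{116659}$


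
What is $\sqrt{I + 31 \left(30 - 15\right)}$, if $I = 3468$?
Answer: $3 \sqrt{437} \approx 62.714$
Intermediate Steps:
$\sqrt{I + 31 \left(30 - 15\right)} = \sqrt{3468 + 31 \left(30 - 15\right)} = \sqrt{3468 + 31 \cdot 15} = \sqrt{3468 + 465} = \sqrt{3933} = 3 \sqrt{437}$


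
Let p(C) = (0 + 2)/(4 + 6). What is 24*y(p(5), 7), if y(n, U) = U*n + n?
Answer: 192/5 ≈ 38.400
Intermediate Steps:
p(C) = ⅕ (p(C) = 2/10 = 2*(⅒) = ⅕)
y(n, U) = n + U*n
24*y(p(5), 7) = 24*((1 + 7)/5) = 24*((⅕)*8) = 24*(8/5) = 192/5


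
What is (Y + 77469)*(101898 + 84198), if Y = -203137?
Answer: -23386312128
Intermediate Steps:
(Y + 77469)*(101898 + 84198) = (-203137 + 77469)*(101898 + 84198) = -125668*186096 = -23386312128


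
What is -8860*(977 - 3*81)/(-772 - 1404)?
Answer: 812905/272 ≈ 2988.6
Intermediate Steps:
-8860*(977 - 3*81)/(-772 - 1404) = -8860/((-2176/(977 - 243))) = -8860/((-2176/734)) = -8860/((-2176*1/734)) = -8860/(-1088/367) = -8860*(-367/1088) = 812905/272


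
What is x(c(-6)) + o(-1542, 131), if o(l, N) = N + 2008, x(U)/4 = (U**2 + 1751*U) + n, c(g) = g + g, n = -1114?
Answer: -85789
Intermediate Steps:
c(g) = 2*g
x(U) = -4456 + 4*U**2 + 7004*U (x(U) = 4*((U**2 + 1751*U) - 1114) = 4*(-1114 + U**2 + 1751*U) = -4456 + 4*U**2 + 7004*U)
o(l, N) = 2008 + N
x(c(-6)) + o(-1542, 131) = (-4456 + 4*(2*(-6))**2 + 7004*(2*(-6))) + (2008 + 131) = (-4456 + 4*(-12)**2 + 7004*(-12)) + 2139 = (-4456 + 4*144 - 84048) + 2139 = (-4456 + 576 - 84048) + 2139 = -87928 + 2139 = -85789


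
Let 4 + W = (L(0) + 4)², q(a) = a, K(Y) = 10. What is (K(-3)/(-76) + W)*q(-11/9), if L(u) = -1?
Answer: -2035/342 ≈ -5.9503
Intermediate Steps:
W = 5 (W = -4 + (-1 + 4)² = -4 + 3² = -4 + 9 = 5)
(K(-3)/(-76) + W)*q(-11/9) = (10/(-76) + 5)*(-11/9) = (10*(-1/76) + 5)*(-11*⅑) = (-5/38 + 5)*(-11/9) = (185/38)*(-11/9) = -2035/342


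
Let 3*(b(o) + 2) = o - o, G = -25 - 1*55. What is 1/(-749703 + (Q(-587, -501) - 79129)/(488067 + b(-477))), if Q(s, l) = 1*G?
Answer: -488065/365903873904 ≈ -1.3339e-6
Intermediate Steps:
G = -80 (G = -25 - 55 = -80)
b(o) = -2 (b(o) = -2 + (o - o)/3 = -2 + (⅓)*0 = -2 + 0 = -2)
Q(s, l) = -80 (Q(s, l) = 1*(-80) = -80)
1/(-749703 + (Q(-587, -501) - 79129)/(488067 + b(-477))) = 1/(-749703 + (-80 - 79129)/(488067 - 2)) = 1/(-749703 - 79209/488065) = 1/(-365903873904/488065) = -488065/365903873904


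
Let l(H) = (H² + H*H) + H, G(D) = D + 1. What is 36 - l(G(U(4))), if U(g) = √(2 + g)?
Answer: 21 - 5*√6 ≈ 8.7525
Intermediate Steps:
G(D) = 1 + D
l(H) = H + 2*H² (l(H) = (H² + H²) + H = 2*H² + H = H + 2*H²)
36 - l(G(U(4))) = 36 - (1 + √(2 + 4))*(1 + 2*(1 + √(2 + 4))) = 36 - (1 + √6)*(1 + 2*(1 + √6)) = 36 - (1 + √6)*(1 + (2 + 2*√6)) = 36 - (1 + √6)*(3 + 2*√6)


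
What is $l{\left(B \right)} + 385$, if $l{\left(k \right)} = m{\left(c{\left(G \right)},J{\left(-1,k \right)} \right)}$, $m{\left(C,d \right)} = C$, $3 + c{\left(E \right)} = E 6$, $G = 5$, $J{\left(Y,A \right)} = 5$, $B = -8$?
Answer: $412$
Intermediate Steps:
$c{\left(E \right)} = -3 + 6 E$ ($c{\left(E \right)} = -3 + E 6 = -3 + 6 E$)
$l{\left(k \right)} = 27$ ($l{\left(k \right)} = -3 + 6 \cdot 5 = -3 + 30 = 27$)
$l{\left(B \right)} + 385 = 27 + 385 = 412$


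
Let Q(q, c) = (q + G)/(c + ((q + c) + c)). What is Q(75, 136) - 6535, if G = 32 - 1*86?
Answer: -150304/23 ≈ -6535.0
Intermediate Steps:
G = -54 (G = 32 - 86 = -54)
Q(q, c) = (-54 + q)/(q + 3*c) (Q(q, c) = (q - 54)/(c + ((q + c) + c)) = (-54 + q)/(c + ((c + q) + c)) = (-54 + q)/(c + (q + 2*c)) = (-54 + q)/(q + 3*c))
Q(75, 136) - 6535 = (-54 + 75)/(75 + 3*136) - 6535 = 21/(75 + 408) - 6535 = 21/483 - 6535 = (1/483)*21 - 6535 = 1/23 - 6535 = -150304/23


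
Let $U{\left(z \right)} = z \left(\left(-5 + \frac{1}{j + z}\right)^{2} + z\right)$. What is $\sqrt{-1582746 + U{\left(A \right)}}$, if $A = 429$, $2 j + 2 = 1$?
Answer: $\frac{6 i \sqrt{28316885399}}{857} \approx 1178.1 i$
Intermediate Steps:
$j = - \frac{1}{2}$ ($j = -1 + \frac{1}{2} \cdot 1 = -1 + \frac{1}{2} = - \frac{1}{2} \approx -0.5$)
$U{\left(z \right)} = z \left(z + \left(-5 + \frac{1}{- \frac{1}{2} + z}\right)^{2}\right)$ ($U{\left(z \right)} = z \left(\left(-5 + \frac{1}{- \frac{1}{2} + z}\right)^{2} + z\right) = z \left(z + \left(-5 + \frac{1}{- \frac{1}{2} + z}\right)^{2}\right)$)
$\sqrt{-1582746 + U{\left(A \right)}} = \sqrt{-1582746 + \left(429^{2} + \frac{429 \left(-7 + 10 \cdot 429\right)^{2}}{\left(-1 + 2 \cdot 429\right)^{2}}\right)} = \sqrt{-1582746 + \left(184041 + \frac{429 \left(-7 + 4290\right)^{2}}{\left(-1 + 858\right)^{2}}\right)} = \sqrt{-1582746 + \left(184041 + \frac{429 \cdot 4283^{2}}{734449}\right)} = \sqrt{-1582746 + \left(184041 + 429 \cdot \frac{1}{734449} \cdot 18344089\right)} = \sqrt{-1582746 + \left(184041 + \frac{7869614181}{734449}\right)} = \sqrt{-1582746 + \frac{143038342590}{734449}} = \sqrt{- \frac{1019407874364}{734449}} = \frac{6 i \sqrt{28316885399}}{857}$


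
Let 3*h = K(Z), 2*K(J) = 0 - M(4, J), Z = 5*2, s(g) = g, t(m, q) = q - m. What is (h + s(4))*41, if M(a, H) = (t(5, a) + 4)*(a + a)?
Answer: 0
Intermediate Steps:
M(a, H) = 2*a*(-1 + a) (M(a, H) = ((a - 1*5) + 4)*(a + a) = ((a - 5) + 4)*(2*a) = ((-5 + a) + 4)*(2*a) = (-1 + a)*(2*a) = 2*a*(-1 + a))
Z = 10
K(J) = -12 (K(J) = (0 - 2*4*(-1 + 4))/2 = (0 - 2*4*3)/2 = (0 - 1*24)/2 = (0 - 24)/2 = (½)*(-24) = -12)
h = -4 (h = (⅓)*(-12) = -4)
(h + s(4))*41 = (-4 + 4)*41 = 0*41 = 0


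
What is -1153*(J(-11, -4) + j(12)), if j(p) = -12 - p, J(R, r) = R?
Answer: 40355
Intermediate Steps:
-1153*(J(-11, -4) + j(12)) = -1153*(-11 + (-12 - 1*12)) = -1153*(-11 + (-12 - 12)) = -1153*(-11 - 24) = -1153*(-35) = 40355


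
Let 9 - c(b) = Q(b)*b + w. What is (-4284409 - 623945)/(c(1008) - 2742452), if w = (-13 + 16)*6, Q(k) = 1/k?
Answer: 818059/457077 ≈ 1.7898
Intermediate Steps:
w = 18 (w = 3*6 = 18)
c(b) = -10 (c(b) = 9 - (b/b + 18) = 9 - (1 + 18) = 9 - 1*19 = 9 - 19 = -10)
(-4284409 - 623945)/(c(1008) - 2742452) = (-4284409 - 623945)/(-10 - 2742452) = -4908354/(-2742462) = -4908354*(-1/2742462) = 818059/457077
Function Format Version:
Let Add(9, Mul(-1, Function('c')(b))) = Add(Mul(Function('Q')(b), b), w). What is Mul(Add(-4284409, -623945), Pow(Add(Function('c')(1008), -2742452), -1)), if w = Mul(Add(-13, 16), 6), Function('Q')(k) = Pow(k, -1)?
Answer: Rational(818059, 457077) ≈ 1.7898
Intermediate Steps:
w = 18 (w = Mul(3, 6) = 18)
Function('c')(b) = -10 (Function('c')(b) = Add(9, Mul(-1, Add(Mul(Pow(b, -1), b), 18))) = Add(9, Mul(-1, Add(1, 18))) = Add(9, Mul(-1, 19)) = Add(9, -19) = -10)
Mul(Add(-4284409, -623945), Pow(Add(Function('c')(1008), -2742452), -1)) = Mul(Add(-4284409, -623945), Pow(Add(-10, -2742452), -1)) = Mul(-4908354, Pow(-2742462, -1)) = Mul(-4908354, Rational(-1, 2742462)) = Rational(818059, 457077)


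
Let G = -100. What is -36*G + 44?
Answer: 3644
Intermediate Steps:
-36*G + 44 = -36*(-100) + 44 = 3600 + 44 = 3644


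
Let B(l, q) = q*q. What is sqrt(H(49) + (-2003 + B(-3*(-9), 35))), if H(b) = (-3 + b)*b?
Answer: 6*sqrt(41) ≈ 38.419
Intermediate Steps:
B(l, q) = q**2
H(b) = b*(-3 + b)
sqrt(H(49) + (-2003 + B(-3*(-9), 35))) = sqrt(49*(-3 + 49) + (-2003 + 35**2)) = sqrt(49*46 + (-2003 + 1225)) = sqrt(2254 - 778) = sqrt(1476) = 6*sqrt(41)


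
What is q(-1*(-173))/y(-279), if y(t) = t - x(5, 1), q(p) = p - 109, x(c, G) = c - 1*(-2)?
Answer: -32/143 ≈ -0.22378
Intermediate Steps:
x(c, G) = 2 + c (x(c, G) = c + 2 = 2 + c)
q(p) = -109 + p
y(t) = -7 + t (y(t) = t - (2 + 5) = t - 1*7 = t - 7 = -7 + t)
q(-1*(-173))/y(-279) = (-109 - 1*(-173))/(-7 - 279) = (-109 + 173)/(-286) = 64*(-1/286) = -32/143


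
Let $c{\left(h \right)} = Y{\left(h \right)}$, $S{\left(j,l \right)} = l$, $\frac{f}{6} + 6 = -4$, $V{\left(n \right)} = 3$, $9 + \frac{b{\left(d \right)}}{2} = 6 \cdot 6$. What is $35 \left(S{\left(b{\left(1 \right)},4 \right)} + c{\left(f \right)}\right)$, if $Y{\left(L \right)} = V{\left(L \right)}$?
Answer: $245$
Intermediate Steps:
$b{\left(d \right)} = 54$ ($b{\left(d \right)} = -18 + 2 \cdot 6 \cdot 6 = -18 + 2 \cdot 36 = -18 + 72 = 54$)
$f = -60$ ($f = -36 + 6 \left(-4\right) = -36 - 24 = -60$)
$Y{\left(L \right)} = 3$
$c{\left(h \right)} = 3$
$35 \left(S{\left(b{\left(1 \right)},4 \right)} + c{\left(f \right)}\right) = 35 \left(4 + 3\right) = 35 \cdot 7 = 245$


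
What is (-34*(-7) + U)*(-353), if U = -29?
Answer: -73777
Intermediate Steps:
(-34*(-7) + U)*(-353) = (-34*(-7) - 29)*(-353) = (238 - 29)*(-353) = 209*(-353) = -73777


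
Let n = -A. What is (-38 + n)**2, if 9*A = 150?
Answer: 26896/9 ≈ 2988.4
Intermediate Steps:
A = 50/3 (A = (1/9)*150 = 50/3 ≈ 16.667)
n = -50/3 (n = -1*50/3 = -50/3 ≈ -16.667)
(-38 + n)**2 = (-38 - 50/3)**2 = (-164/3)**2 = 26896/9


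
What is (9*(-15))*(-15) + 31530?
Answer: 33555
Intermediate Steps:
(9*(-15))*(-15) + 31530 = -135*(-15) + 31530 = 2025 + 31530 = 33555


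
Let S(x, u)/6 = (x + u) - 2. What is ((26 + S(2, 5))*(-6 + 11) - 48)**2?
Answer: 53824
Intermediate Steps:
S(x, u) = -12 + 6*u + 6*x (S(x, u) = 6*((x + u) - 2) = 6*((u + x) - 2) = 6*(-2 + u + x) = -12 + 6*u + 6*x)
((26 + S(2, 5))*(-6 + 11) - 48)**2 = ((26 + (-12 + 6*5 + 6*2))*(-6 + 11) - 48)**2 = ((26 + (-12 + 30 + 12))*5 - 48)**2 = ((26 + 30)*5 - 48)**2 = (56*5 - 48)**2 = (280 - 48)**2 = 232**2 = 53824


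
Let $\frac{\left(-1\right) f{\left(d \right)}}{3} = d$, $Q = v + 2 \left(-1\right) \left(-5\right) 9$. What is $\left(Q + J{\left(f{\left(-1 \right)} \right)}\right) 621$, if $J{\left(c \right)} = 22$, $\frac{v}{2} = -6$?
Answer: $62100$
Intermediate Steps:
$v = -12$ ($v = 2 \left(-6\right) = -12$)
$Q = 78$ ($Q = -12 + 2 \left(-1\right) \left(-5\right) 9 = -12 + \left(-2\right) \left(-5\right) 9 = -12 + 10 \cdot 9 = -12 + 90 = 78$)
$f{\left(d \right)} = - 3 d$
$\left(Q + J{\left(f{\left(-1 \right)} \right)}\right) 621 = \left(78 + 22\right) 621 = 100 \cdot 621 = 62100$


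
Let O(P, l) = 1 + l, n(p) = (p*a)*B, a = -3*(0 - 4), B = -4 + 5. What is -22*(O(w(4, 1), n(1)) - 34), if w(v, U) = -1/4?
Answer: 462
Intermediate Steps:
B = 1
w(v, U) = -¼ (w(v, U) = -1*¼ = -¼)
a = 12 (a = -3*(-4) = 12)
n(p) = 12*p (n(p) = (p*12)*1 = (12*p)*1 = 12*p)
-22*(O(w(4, 1), n(1)) - 34) = -22*((1 + 12*1) - 34) = -22*((1 + 12) - 34) = -22*(13 - 34) = -22*(-21) = 462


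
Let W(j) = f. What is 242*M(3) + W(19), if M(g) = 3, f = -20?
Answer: 706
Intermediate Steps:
W(j) = -20
242*M(3) + W(19) = 242*3 - 20 = 726 - 20 = 706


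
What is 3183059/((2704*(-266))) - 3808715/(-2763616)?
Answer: -94645018681/31058898416 ≈ -3.0473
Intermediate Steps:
3183059/((2704*(-266))) - 3808715/(-2763616) = 3183059/(-719264) - 3808715*(-1/2763616) = 3183059*(-1/719264) + 3808715/2763616 = -3183059/719264 + 3808715/2763616 = -94645018681/31058898416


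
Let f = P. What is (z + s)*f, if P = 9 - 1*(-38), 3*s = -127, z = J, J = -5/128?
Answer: -764737/384 ≈ -1991.5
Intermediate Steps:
J = -5/128 (J = -5*1/128 = -5/128 ≈ -0.039063)
z = -5/128 ≈ -0.039063
s = -127/3 (s = (⅓)*(-127) = -127/3 ≈ -42.333)
P = 47 (P = 9 + 38 = 47)
f = 47
(z + s)*f = (-5/128 - 127/3)*47 = -16271/384*47 = -764737/384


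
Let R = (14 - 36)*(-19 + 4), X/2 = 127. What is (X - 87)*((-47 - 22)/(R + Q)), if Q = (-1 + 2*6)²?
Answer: -11523/451 ≈ -25.550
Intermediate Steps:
X = 254 (X = 2*127 = 254)
Q = 121 (Q = (-1 + 12)² = 11² = 121)
R = 330 (R = -22*(-15) = 330)
(X - 87)*((-47 - 22)/(R + Q)) = (254 - 87)*((-47 - 22)/(330 + 121)) = 167*(-69/451) = -11523/451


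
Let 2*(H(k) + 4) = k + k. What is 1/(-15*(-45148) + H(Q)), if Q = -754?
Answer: 1/676462 ≈ 1.4783e-6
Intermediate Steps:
H(k) = -4 + k (H(k) = -4 + (k + k)/2 = -4 + (2*k)/2 = -4 + k)
1/(-15*(-45148) + H(Q)) = 1/(-15*(-45148) + (-4 - 754)) = 1/(677220 - 758) = 1/676462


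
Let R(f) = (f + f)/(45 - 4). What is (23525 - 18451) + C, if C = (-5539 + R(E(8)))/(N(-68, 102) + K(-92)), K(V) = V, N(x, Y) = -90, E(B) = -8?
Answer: 5441329/1066 ≈ 5104.4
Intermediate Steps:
R(f) = 2*f/41 (R(f) = (2*f)/41 = (2*f)*(1/41) = 2*f/41)
C = 32445/1066 (C = (-5539 + (2/41)*(-8))/(-90 - 92) = (-5539 - 16/41)/(-182) = -227115/41*(-1/182) = 32445/1066 ≈ 30.436)
(23525 - 18451) + C = (23525 - 18451) + 32445/1066 = 5074 + 32445/1066 = 5441329/1066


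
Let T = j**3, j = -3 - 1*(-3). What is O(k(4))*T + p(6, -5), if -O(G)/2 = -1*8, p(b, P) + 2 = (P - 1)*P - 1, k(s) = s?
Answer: 27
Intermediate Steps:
p(b, P) = -3 + P*(-1 + P) (p(b, P) = -2 + ((P - 1)*P - 1) = -2 + ((-1 + P)*P - 1) = -2 + (P*(-1 + P) - 1) = -2 + (-1 + P*(-1 + P)) = -3 + P*(-1 + P))
O(G) = 16 (O(G) = -(-2)*8 = -2*(-8) = 16)
j = 0 (j = -3 + 3 = 0)
T = 0 (T = 0**3 = 0)
O(k(4))*T + p(6, -5) = 16*0 + (-3 + (-5)**2 - 1*(-5)) = 0 + (-3 + 25 + 5) = 0 + 27 = 27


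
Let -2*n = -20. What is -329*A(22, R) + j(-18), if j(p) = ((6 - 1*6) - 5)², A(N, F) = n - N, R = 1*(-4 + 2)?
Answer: 3973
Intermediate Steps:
n = 10 (n = -½*(-20) = 10)
R = -2 (R = 1*(-2) = -2)
A(N, F) = 10 - N
j(p) = 25 (j(p) = ((6 - 6) - 5)² = (0 - 5)² = (-5)² = 25)
-329*A(22, R) + j(-18) = -329*(10 - 1*22) + 25 = -329*(10 - 22) + 25 = -329*(-12) + 25 = 3948 + 25 = 3973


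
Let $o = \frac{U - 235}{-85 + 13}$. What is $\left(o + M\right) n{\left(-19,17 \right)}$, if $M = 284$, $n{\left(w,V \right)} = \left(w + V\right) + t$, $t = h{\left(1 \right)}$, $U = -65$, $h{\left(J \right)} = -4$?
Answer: $-1729$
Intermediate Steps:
$t = -4$
$n{\left(w,V \right)} = -4 + V + w$ ($n{\left(w,V \right)} = \left(w + V\right) - 4 = \left(V + w\right) - 4 = -4 + V + w$)
$o = \frac{25}{6}$ ($o = \frac{-65 - 235}{-85 + 13} = - \frac{300}{-72} = \left(-300\right) \left(- \frac{1}{72}\right) = \frac{25}{6} \approx 4.1667$)
$\left(o + M\right) n{\left(-19,17 \right)} = \left(\frac{25}{6} + 284\right) \left(-4 + 17 - 19\right) = \frac{1729}{6} \left(-6\right) = -1729$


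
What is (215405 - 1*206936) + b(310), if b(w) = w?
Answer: 8779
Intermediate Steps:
(215405 - 1*206936) + b(310) = (215405 - 1*206936) + 310 = (215405 - 206936) + 310 = 8469 + 310 = 8779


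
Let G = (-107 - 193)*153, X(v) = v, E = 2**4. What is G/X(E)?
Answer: -11475/4 ≈ -2868.8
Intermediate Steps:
E = 16
G = -45900 (G = -300*153 = -45900)
G/X(E) = -45900/16 = -45900*1/16 = -11475/4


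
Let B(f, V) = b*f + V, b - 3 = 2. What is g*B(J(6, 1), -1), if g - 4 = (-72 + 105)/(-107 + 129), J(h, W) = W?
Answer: 22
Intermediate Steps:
b = 5 (b = 3 + 2 = 5)
B(f, V) = V + 5*f (B(f, V) = 5*f + V = V + 5*f)
g = 11/2 (g = 4 + (-72 + 105)/(-107 + 129) = 4 + 33/22 = 4 + 33*(1/22) = 4 + 3/2 = 11/2 ≈ 5.5000)
g*B(J(6, 1), -1) = 11*(-1 + 5*1)/2 = 11*(-1 + 5)/2 = (11/2)*4 = 22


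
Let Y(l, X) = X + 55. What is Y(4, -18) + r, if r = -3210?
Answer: -3173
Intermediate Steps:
Y(l, X) = 55 + X
Y(4, -18) + r = (55 - 18) - 3210 = 37 - 3210 = -3173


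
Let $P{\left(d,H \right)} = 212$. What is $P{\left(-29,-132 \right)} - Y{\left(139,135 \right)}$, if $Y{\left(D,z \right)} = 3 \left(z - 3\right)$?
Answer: $-184$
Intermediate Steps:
$Y{\left(D,z \right)} = -9 + 3 z$ ($Y{\left(D,z \right)} = 3 \left(-3 + z\right) = -9 + 3 z$)
$P{\left(-29,-132 \right)} - Y{\left(139,135 \right)} = 212 - \left(-9 + 3 \cdot 135\right) = 212 - \left(-9 + 405\right) = 212 - 396 = -184$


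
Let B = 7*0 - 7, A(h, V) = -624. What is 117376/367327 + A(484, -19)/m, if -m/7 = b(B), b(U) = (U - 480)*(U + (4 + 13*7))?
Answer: 4372831118/13774395173 ≈ 0.31746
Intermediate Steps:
B = -7 (B = 0 - 7 = -7)
b(U) = (-480 + U)*(95 + U) (b(U) = (-480 + U)*(U + (4 + 91)) = (-480 + U)*(U + 95) = (-480 + U)*(95 + U))
m = 299992 (m = -7*(-45600 + (-7)² - 385*(-7)) = -7*(-45600 + 49 + 2695) = -7*(-42856) = 299992)
117376/367327 + A(484, -19)/m = 117376/367327 - 624/299992 = 117376*(1/367327) - 624*1/299992 = 117376/367327 - 78/37499 = 4372831118/13774395173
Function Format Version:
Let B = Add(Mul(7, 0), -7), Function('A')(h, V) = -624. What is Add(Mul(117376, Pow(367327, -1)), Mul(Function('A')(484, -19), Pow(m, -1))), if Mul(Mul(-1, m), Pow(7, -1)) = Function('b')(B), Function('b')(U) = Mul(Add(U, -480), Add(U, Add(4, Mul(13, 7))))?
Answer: Rational(4372831118, 13774395173) ≈ 0.31746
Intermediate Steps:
B = -7 (B = Add(0, -7) = -7)
Function('b')(U) = Mul(Add(-480, U), Add(95, U)) (Function('b')(U) = Mul(Add(-480, U), Add(U, Add(4, 91))) = Mul(Add(-480, U), Add(U, 95)) = Mul(Add(-480, U), Add(95, U)))
m = 299992 (m = Mul(-7, Add(-45600, Pow(-7, 2), Mul(-385, -7))) = Mul(-7, Add(-45600, 49, 2695)) = Mul(-7, -42856) = 299992)
Add(Mul(117376, Pow(367327, -1)), Mul(Function('A')(484, -19), Pow(m, -1))) = Add(Mul(117376, Pow(367327, -1)), Mul(-624, Pow(299992, -1))) = Add(Mul(117376, Rational(1, 367327)), Mul(-624, Rational(1, 299992))) = Add(Rational(117376, 367327), Rational(-78, 37499)) = Rational(4372831118, 13774395173)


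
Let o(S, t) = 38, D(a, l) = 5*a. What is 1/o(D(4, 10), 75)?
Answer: 1/38 ≈ 0.026316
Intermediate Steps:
1/o(D(4, 10), 75) = 1/38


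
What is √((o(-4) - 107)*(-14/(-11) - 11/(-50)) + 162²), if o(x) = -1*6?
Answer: √315511394/110 ≈ 161.48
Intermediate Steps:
o(x) = -6
√((o(-4) - 107)*(-14/(-11) - 11/(-50)) + 162²) = √((-6 - 107)*(-14/(-11) - 11/(-50)) + 162²) = √(-113*(-14*(-1/11) - 11*(-1/50)) + 26244) = √(-113*(14/11 + 11/50) + 26244) = √(-113*821/550 + 26244) = √(-92773/550 + 26244) = √(14341427/550) = √315511394/110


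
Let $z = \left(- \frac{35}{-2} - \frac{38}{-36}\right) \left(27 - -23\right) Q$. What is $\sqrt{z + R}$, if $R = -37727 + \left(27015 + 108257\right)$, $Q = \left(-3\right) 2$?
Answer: $\frac{\sqrt{827805}}{3} \approx 303.28$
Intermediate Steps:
$Q = -6$
$z = - \frac{16700}{3}$ ($z = \left(- \frac{35}{-2} - \frac{38}{-36}\right) \left(27 - -23\right) \left(-6\right) = \left(\left(-35\right) \left(- \frac{1}{2}\right) - - \frac{19}{18}\right) \left(27 + 23\right) \left(-6\right) = \left(\frac{35}{2} + \frac{19}{18}\right) 50 \left(-6\right) = \frac{167}{9} \cdot 50 \left(-6\right) = \frac{8350}{9} \left(-6\right) = - \frac{16700}{3} \approx -5566.7$)
$R = 97545$ ($R = -37727 + 135272 = 97545$)
$\sqrt{z + R} = \sqrt{- \frac{16700}{3} + 97545} = \sqrt{\frac{275935}{3}} = \frac{\sqrt{827805}}{3}$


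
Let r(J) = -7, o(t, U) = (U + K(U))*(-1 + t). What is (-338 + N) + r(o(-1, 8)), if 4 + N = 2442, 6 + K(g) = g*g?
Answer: 2093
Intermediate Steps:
K(g) = -6 + g² (K(g) = -6 + g*g = -6 + g²)
o(t, U) = (-1 + t)*(-6 + U + U²) (o(t, U) = (U + (-6 + U²))*(-1 + t) = (-6 + U + U²)*(-1 + t) = (-1 + t)*(-6 + U + U²))
N = 2438 (N = -4 + 2442 = 2438)
(-338 + N) + r(o(-1, 8)) = (-338 + 2438) - 7 = 2100 - 7 = 2093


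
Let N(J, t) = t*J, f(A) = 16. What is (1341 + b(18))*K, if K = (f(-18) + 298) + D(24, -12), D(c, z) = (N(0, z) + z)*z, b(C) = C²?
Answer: 762570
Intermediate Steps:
N(J, t) = J*t
D(c, z) = z² (D(c, z) = (0*z + z)*z = (0 + z)*z = z*z = z²)
K = 458 (K = (16 + 298) + (-12)² = 314 + 144 = 458)
(1341 + b(18))*K = (1341 + 18²)*458 = (1341 + 324)*458 = 1665*458 = 762570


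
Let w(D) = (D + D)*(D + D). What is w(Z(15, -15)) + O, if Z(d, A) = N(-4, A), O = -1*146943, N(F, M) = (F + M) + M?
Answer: -142319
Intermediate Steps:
N(F, M) = F + 2*M
O = -146943
Z(d, A) = -4 + 2*A
w(D) = 4*D**2 (w(D) = (2*D)*(2*D) = 4*D**2)
w(Z(15, -15)) + O = 4*(-4 + 2*(-15))**2 - 146943 = 4*(-4 - 30)**2 - 146943 = 4*(-34)**2 - 146943 = 4*1156 - 146943 = 4624 - 146943 = -142319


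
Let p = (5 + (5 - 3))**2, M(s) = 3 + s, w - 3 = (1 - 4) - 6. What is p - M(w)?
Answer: 52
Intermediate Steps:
w = -6 (w = 3 + ((1 - 4) - 6) = 3 + (-3 - 6) = 3 - 9 = -6)
p = 49 (p = (5 + 2)**2 = 7**2 = 49)
p - M(w) = 49 - (3 - 6) = 49 - 1*(-3) = 49 + 3 = 52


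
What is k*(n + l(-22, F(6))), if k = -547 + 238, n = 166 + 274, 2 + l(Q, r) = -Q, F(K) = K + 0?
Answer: -142140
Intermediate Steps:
F(K) = K
l(Q, r) = -2 - Q
n = 440
k = -309
k*(n + l(-22, F(6))) = -309*(440 + (-2 - 1*(-22))) = -309*(440 + (-2 + 22)) = -309*(440 + 20) = -309*460 = -142140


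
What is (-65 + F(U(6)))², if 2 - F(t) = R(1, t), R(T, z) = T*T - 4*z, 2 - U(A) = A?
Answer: 6400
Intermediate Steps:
U(A) = 2 - A
R(T, z) = T² - 4*z
F(t) = 1 + 4*t (F(t) = 2 - (1² - 4*t) = 2 - (1 - 4*t) = 2 + (-1 + 4*t) = 1 + 4*t)
(-65 + F(U(6)))² = (-65 + (1 + 4*(2 - 1*6)))² = (-65 + (1 + 4*(2 - 6)))² = (-65 + (1 + 4*(-4)))² = (-65 + (1 - 16))² = (-65 - 15)² = (-80)² = 6400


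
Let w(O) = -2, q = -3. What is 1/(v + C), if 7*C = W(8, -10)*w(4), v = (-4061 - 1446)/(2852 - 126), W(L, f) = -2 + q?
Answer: -19082/11289 ≈ -1.6903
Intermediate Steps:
W(L, f) = -5 (W(L, f) = -2 - 3 = -5)
v = -5507/2726 ≈ -2.0202
C = 10/7 (C = (-5*(-2))/7 = (⅐)*10 = 10/7 ≈ 1.4286)
1/(v + C) = 1/(-5507/2726 + 10/7) = 1/(-11289/19082) = -19082/11289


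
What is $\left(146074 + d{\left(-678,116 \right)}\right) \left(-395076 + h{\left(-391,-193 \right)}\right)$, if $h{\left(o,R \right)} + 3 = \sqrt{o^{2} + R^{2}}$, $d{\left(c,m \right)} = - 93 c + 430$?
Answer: $-82791965082 + 209558 \sqrt{190130} \approx -8.2701 \cdot 10^{10}$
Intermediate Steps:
$d{\left(c,m \right)} = 430 - 93 c$
$h{\left(o,R \right)} = -3 + \sqrt{R^{2} + o^{2}}$ ($h{\left(o,R \right)} = -3 + \sqrt{o^{2} + R^{2}} = -3 + \sqrt{R^{2} + o^{2}}$)
$\left(146074 + d{\left(-678,116 \right)}\right) \left(-395076 + h{\left(-391,-193 \right)}\right) = \left(146074 + \left(430 - -63054\right)\right) \left(-395076 - \left(3 - \sqrt{\left(-193\right)^{2} + \left(-391\right)^{2}}\right)\right) = \left(146074 + \left(430 + 63054\right)\right) \left(-395076 - \left(3 - \sqrt{37249 + 152881}\right)\right) = \left(146074 + 63484\right) \left(-395076 - \left(3 - \sqrt{190130}\right)\right) = 209558 \left(-395079 + \sqrt{190130}\right) = -82791965082 + 209558 \sqrt{190130}$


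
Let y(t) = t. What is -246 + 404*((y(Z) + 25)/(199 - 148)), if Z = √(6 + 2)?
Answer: -2446/51 + 808*√2/51 ≈ -25.555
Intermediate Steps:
Z = 2*√2 (Z = √8 = 2*√2 ≈ 2.8284)
-246 + 404*((y(Z) + 25)/(199 - 148)) = -246 + 404*((2*√2 + 25)/(199 - 148)) = -246 + 404*((25 + 2*√2)/51) = -246 + 404*((25 + 2*√2)*(1/51)) = -246 + 404*(25/51 + 2*√2/51) = -246 + (10100/51 + 808*√2/51) = -2446/51 + 808*√2/51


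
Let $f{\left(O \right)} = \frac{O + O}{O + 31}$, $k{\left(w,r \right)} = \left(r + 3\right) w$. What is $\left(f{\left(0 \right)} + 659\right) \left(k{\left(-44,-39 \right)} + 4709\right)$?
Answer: $4147087$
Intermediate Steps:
$k{\left(w,r \right)} = w \left(3 + r\right)$ ($k{\left(w,r \right)} = \left(3 + r\right) w = w \left(3 + r\right)$)
$f{\left(O \right)} = \frac{2 O}{31 + O}$
$\left(f{\left(0 \right)} + 659\right) \left(k{\left(-44,-39 \right)} + 4709\right) = \left(2 \cdot 0 \frac{1}{31 + 0} + 659\right) \left(- 44 \left(3 - 39\right) + 4709\right) = \left(2 \cdot 0 \cdot \frac{1}{31} + 659\right) \left(\left(-44\right) \left(-36\right) + 4709\right) = \left(2 \cdot 0 \cdot \frac{1}{31} + 659\right) \left(1584 + 4709\right) = \left(0 + 659\right) 6293 = 659 \cdot 6293 = 4147087$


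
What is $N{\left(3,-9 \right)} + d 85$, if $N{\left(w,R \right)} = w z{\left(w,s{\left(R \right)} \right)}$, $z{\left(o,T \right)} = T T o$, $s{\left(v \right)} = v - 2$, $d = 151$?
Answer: $13924$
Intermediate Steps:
$s{\left(v \right)} = -2 + v$
$z{\left(o,T \right)} = o T^{2}$ ($z{\left(o,T \right)} = T^{2} o = o T^{2}$)
$N{\left(w,R \right)} = w^{2} \left(-2 + R\right)^{2}$ ($N{\left(w,R \right)} = w w \left(-2 + R\right)^{2} = w^{2} \left(-2 + R\right)^{2}$)
$N{\left(3,-9 \right)} + d 85 = 3^{2} \left(-2 - 9\right)^{2} + 151 \cdot 85 = 9 \left(-11\right)^{2} + 12835 = 9 \cdot 121 + 12835 = 1089 + 12835 = 13924$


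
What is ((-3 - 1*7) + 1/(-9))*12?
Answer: -364/3 ≈ -121.33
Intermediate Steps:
((-3 - 1*7) + 1/(-9))*12 = ((-3 - 7) - ⅑)*12 = (-10 - ⅑)*12 = -91/9*12 = -364/3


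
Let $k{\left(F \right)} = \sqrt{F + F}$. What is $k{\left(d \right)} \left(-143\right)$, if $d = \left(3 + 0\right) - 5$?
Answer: $- 286 i \approx - 286.0 i$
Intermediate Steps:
$d = -2$ ($d = 3 - 5 = -2$)
$k{\left(F \right)} = \sqrt{2} \sqrt{F}$ ($k{\left(F \right)} = \sqrt{2 F} = \sqrt{2} \sqrt{F}$)
$k{\left(d \right)} \left(-143\right) = \sqrt{2} \sqrt{-2} \left(-143\right) = \sqrt{2} i \sqrt{2} \left(-143\right) = 2 i \left(-143\right) = - 286 i$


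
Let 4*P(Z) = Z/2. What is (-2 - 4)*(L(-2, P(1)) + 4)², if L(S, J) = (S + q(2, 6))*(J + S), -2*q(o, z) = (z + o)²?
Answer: -220323/8 ≈ -27540.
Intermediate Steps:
P(Z) = Z/8 (P(Z) = (Z/2)/4 = Z/8)
q(o, z) = -(o + z)²/2 (q(o, z) = -(z + o)²/2 = -(o + z)²/2)
L(S, J) = (-32 + S)*(J + S) (L(S, J) = (S - (2 + 6)²/2)*(J + S) = (S - ½*8²)*(J + S) = (S - ½*64)*(J + S) = (S - 32)*(J + S) = (-32 + S)*(J + S))
(-2 - 4)*(L(-2, P(1)) + 4)² = (-2 - 4)*(((-2)² - 4 - 32*(-2) + ((⅛)*1)*(-2)) + 4)² = -6*((4 - 32*⅛ + 64 + (⅛)*(-2)) + 4)² = -6*((4 - 4 + 64 - ¼) + 4)² = -6*(255/4 + 4)² = -6*(271/4)² = -6*73441/16 = -220323/8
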